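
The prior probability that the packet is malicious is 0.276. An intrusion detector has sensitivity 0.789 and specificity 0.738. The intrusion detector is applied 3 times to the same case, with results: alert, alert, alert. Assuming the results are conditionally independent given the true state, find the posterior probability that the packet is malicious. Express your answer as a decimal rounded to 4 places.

With H the event that the packet is malicious, the joint likelihood of the observed sequence is P(data|H) = 0.789·0.789·0.789 = 0.49117 and P(data|¬H) = 0.262·0.262·0.262 = 0.017985.
Bayes: P(H|data) = 0.276·0.49117 / (0.276·0.49117 + 0.724·0.017985) = 0.13556/0.14858 = 0.9124.

Posterior P(H) ≈ 0.9124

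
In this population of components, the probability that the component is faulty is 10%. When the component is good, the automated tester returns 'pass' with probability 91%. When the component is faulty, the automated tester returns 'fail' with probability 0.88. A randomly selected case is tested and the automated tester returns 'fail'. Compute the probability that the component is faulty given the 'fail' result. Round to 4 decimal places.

Let H be the event that the component is faulty. P(H) = 0.1, so P(¬H) = 0.9. With E the 'fail' result, P(E|H) = 0.88 and P(E|¬H) = 0.09.
P(E) = 0.88·0.1 + 0.09·0.9 = 0.088000 + 0.081000 = 0.16900.
By Bayes' theorem, P(H|E) = 0.088000 / 0.16900 = 0.5207.

P(H | E) ≈ 0.5207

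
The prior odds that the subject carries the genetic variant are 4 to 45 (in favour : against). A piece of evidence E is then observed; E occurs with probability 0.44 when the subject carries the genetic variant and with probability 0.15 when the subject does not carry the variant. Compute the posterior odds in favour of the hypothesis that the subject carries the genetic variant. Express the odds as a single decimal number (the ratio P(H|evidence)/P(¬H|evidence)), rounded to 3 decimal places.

Posterior odds ≈ 0.261

Prior odds = 4/45 = 0.088889.
Likelihood ratio for E = 0.44/0.15 = 2.9333.
Posterior odds = prior odds × LR = 0.26074.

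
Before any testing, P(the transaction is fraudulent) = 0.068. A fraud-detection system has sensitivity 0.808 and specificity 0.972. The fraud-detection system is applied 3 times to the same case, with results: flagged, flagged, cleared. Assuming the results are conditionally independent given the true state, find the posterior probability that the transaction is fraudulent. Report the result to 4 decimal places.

With H the event that the transaction is fraudulent, the joint likelihood of the observed sequence is P(data|H) = 0.808·0.808·0.192 = 0.12535 and P(data|¬H) = 0.028·0.028·0.972 = 0.00076205.
Bayes: P(H|data) = 0.068·0.12535 / (0.068·0.12535 + 0.932·0.00076205) = 0.0085238/0.0092340 = 0.9231.

Posterior P(H) ≈ 0.9231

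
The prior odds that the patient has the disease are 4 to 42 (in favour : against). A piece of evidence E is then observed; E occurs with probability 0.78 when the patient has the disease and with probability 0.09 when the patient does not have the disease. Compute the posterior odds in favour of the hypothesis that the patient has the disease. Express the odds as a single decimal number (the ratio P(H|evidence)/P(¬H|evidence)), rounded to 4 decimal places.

Prior odds = 4/42 = 0.095238. In log-odds, ln(0.095238) = -2.3514.
Add log likelihood ratio: ln(8.6667) = 2.1595.
Posterior log-odds = -0.19189, so posterior odds = exp(-0.19189) = 0.82540.

Posterior odds ≈ 0.8254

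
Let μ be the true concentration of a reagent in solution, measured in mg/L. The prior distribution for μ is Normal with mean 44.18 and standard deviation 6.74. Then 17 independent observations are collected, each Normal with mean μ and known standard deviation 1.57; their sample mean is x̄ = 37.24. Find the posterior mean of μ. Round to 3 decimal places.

Prior precision 1/τ₀² = 1/6.74² = 0.0220130; data precision n/σ² = 17/1.57² = 6.89683.
Posterior precision = 0.0220130 + 6.89683 = 6.91884.
Posterior mean = (0.0220130·44.18 + 6.89683·37.24) / 6.91884 = 37.262.

Posterior mean ≈ 37.262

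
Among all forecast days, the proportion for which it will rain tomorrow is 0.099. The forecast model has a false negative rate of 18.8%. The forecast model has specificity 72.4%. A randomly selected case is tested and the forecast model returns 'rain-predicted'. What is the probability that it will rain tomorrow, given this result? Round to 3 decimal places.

P(H | E) ≈ 0.244

Write H for 'it will rain tomorrow'. Prior odds H:¬H = 0.099/0.901 = 0.10988. For the 'rain-predicted' outcome, the likelihood ratio is 0.812/0.276 = 2.9420.
Posterior odds = 0.10988 × 2.9420 = 0.32326, so P(H|E) = 0.32326/(1+0.32326) = 0.244.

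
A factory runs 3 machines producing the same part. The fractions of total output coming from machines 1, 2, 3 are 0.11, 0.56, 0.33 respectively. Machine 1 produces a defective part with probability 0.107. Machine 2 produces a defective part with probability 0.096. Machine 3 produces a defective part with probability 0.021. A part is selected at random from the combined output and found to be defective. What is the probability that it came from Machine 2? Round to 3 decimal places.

P(defective|M1) = 0.107; P(defective|M2) = 0.096; P(defective|M3) = 0.021.
Prior × likelihood for each source: 0.11·0.107=0.01177, 0.56·0.096=0.05376, 0.33·0.021=0.006930. Summing gives P(defective) = 0.072460.
P(Machine 2 | defective) = 0.05376 / 0.072460 = 0.742.

Posterior probability ≈ 0.742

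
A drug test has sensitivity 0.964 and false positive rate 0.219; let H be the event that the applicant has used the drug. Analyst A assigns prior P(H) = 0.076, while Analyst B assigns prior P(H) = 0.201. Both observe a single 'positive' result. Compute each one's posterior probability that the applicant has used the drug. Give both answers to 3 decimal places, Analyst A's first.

P('+'|H) = 0.964, P('+'|¬H) = 0.219.
Analyst A: numerator 0.964·0.076 = 0.073264; evidence = 0.073264+0.219·0.924 = 0.27562; posterior = 0.266.
Analyst B: numerator 0.964·0.201 = 0.19376; evidence = 0.19376+0.219·0.799 = 0.36874; posterior = 0.525.

Analyst A: 0.266; Analyst B: 0.525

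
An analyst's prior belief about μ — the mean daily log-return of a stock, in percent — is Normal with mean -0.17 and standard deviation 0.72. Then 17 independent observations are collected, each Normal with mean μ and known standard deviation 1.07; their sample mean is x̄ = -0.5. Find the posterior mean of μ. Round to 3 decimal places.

Prior precision 1/τ₀² = 1/0.72² = 1.92901; data precision n/σ² = 17/1.07² = 14.8485.
Posterior precision = 1.92901 + 14.8485 = 16.7775.
Posterior mean = (1.92901·-0.17 + 14.8485·-0.5) / 16.7775 = -0.462.

Posterior mean ≈ -0.462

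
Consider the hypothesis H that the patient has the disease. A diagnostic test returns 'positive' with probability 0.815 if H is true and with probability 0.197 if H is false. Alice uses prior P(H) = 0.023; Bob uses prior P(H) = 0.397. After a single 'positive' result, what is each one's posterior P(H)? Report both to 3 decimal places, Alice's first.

P('+'|H) = 0.815, P('+'|¬H) = 0.197.
Alice: numerator 0.815·0.023 = 0.018745; evidence = 0.018745+0.197·0.977 = 0.21121; posterior = 0.089.
Bob: numerator 0.815·0.397 = 0.32355; evidence = 0.32355+0.197·0.603 = 0.44235; posterior = 0.731.

Alice: 0.089; Bob: 0.731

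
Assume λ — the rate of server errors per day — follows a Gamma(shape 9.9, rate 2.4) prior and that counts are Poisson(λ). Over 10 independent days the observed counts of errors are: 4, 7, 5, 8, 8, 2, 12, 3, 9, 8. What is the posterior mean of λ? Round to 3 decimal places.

The Poisson likelihood adds the total count to the shape and the number of exposure periods to the rate. Here ∑xᵢ = 66 and n = 10, so shape 9.9→75.9 and rate 2.4→12.4.
E[λ | data] = 75.9/12.4 = 6.121.

Posterior mean ≈ 6.121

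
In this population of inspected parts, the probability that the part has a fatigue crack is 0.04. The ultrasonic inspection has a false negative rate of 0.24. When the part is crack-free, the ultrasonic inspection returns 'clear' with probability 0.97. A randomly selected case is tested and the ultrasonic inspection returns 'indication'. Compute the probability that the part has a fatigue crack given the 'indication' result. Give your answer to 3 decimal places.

P(H | E) ≈ 0.514

Write H for 'the part has a fatigue crack'. Prior odds H:¬H = 0.04/0.96 = 0.041667. For the 'indication' outcome, the likelihood ratio is 0.76/0.03 = 25.333.
Posterior odds = 0.041667 × 25.333 = 1.0556, so P(H|E) = 1.0556/(1+1.0556) = 0.514.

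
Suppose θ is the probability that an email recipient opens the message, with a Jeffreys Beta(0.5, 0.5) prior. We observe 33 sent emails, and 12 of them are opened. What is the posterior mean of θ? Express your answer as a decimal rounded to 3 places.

Posterior mean ≈ 0.368

Observing 12 successes and 21 failures updates Beta(0.5, 0.5) by adding the success and failure counts to the two shape parameters: α = 0.5+12 = 12.5, β = 0.5+21 = 21.5.
E[θ | data] = 12.5/(12.5+21.5) = 0.368.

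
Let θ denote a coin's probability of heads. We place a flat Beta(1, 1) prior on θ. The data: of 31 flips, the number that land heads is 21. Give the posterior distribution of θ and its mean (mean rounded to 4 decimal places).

The binomial likelihood is conjugate to the Beta prior: with 21 successes and 10 failures, the posterior is Beta(1+21, 1+10) = Beta(22, 11).
E[θ | data] = 22/(22+11) = 0.6667.

Posterior: Beta(22, 11); mean ≈ 0.6667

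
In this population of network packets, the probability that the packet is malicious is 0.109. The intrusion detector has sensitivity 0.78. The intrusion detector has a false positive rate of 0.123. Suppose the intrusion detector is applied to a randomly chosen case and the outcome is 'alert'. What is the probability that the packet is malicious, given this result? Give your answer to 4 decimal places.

P(H | E) ≈ 0.4369

Let H be the event that the packet is malicious. P(H) = 0.109, so P(¬H) = 0.891. With E the 'alert' result, P(E|H) = 0.78 and P(E|¬H) = 0.123.
P(E) = 0.78·0.109 + 0.123·0.891 = 0.085020 + 0.10959 = 0.19461.
By Bayes' theorem, P(H|E) = 0.085020 / 0.19461 = 0.4369.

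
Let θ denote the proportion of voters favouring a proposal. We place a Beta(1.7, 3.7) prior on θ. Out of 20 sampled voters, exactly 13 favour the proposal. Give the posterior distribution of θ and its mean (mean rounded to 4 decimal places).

Observing 13 successes and 7 failures updates Beta(1.7, 3.7) by adding the success and failure counts to the two shape parameters: α = 1.7+13 = 14.7, β = 3.7+7 = 10.7.
E[θ | data] = 14.7/(14.7+10.7) = 0.5787.

Posterior: Beta(14.7, 10.7); mean ≈ 0.5787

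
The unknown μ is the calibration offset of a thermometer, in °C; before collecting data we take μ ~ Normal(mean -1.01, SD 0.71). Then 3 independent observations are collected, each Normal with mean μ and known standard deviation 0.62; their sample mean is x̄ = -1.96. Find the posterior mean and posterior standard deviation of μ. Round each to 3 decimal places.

With known σ, the Normal prior is conjugate. Weight on the data is w = (n/σ²)/(n/σ² + 1/τ₀²) = 7.80437/(7.80437+1.98373) = 0.79733.
Posterior mean = w·x̄ + (1−w)·μ₀ = 0.79733·-1.96 + 0.20267·-1.01 = -1.767. Posterior variance = 1/(7.80437+1.98373) = 0.102165, so SD = 0.320.

Posterior mean ≈ -1.767; posterior SD ≈ 0.320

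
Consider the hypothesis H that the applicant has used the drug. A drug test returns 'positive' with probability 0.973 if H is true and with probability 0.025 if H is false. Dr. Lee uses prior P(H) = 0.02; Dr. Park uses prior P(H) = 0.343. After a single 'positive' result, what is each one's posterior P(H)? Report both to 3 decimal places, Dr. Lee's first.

The likelihood ratio for a 'positive' result is 0.973/0.025 = 38.920.
Dr. Lee: prior odds 0.02/0.98 = 0.020408; posterior odds 0.79429; posterior probability 0.443.
Dr. Park: prior odds 0.343/0.657 = 0.52207; posterior odds 20.319; posterior probability 0.953.

Dr. Lee: 0.443; Dr. Park: 0.953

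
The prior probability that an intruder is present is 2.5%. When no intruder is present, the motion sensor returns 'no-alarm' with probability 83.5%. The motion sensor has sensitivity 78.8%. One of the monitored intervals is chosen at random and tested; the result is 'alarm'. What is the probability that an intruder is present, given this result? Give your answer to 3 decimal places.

Let H be the event that an intruder is present. P(H) = 0.025, so P(¬H) = 0.975. With E the 'alarm' result, P(E|H) = 0.788 and P(E|¬H) = 0.165.
P(E) = 0.788·0.025 + 0.165·0.975 = 0.019700 + 0.16087 = 0.18057.
By Bayes' theorem, P(H|E) = 0.019700 / 0.18057 = 0.109.

P(H | E) ≈ 0.109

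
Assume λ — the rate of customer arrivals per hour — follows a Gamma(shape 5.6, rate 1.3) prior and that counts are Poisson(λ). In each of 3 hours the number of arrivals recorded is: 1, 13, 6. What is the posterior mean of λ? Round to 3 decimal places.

Posterior mean ≈ 5.953

The Poisson likelihood adds the total count to the shape and the number of exposure periods to the rate. Here ∑xᵢ = 20 and n = 3, so shape 5.6→25.6 and rate 1.3→4.3.
Posterior mean = shape/rate = 25.6/4.3 = 5.953.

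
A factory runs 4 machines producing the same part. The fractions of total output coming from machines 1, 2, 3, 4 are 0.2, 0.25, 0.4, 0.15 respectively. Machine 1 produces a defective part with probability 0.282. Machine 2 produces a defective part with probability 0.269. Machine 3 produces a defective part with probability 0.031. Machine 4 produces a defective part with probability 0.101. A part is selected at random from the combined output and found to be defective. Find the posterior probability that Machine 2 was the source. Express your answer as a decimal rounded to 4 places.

Posterior probability ≈ 0.4448

Tabulate prior·likelihood by source: [1] prior 0.2, lik 0.282, product 0.05640; [2] prior 0.25, lik 0.269, product 0.06725; [3] prior 0.4, lik 0.031, product 0.01240; [4] prior 0.15, lik 0.101, product 0.01515.
Normalizing constant = 0.15120; the posterior for Machine 2 is its product over the sum, 0.06725/0.15120 = 0.4448.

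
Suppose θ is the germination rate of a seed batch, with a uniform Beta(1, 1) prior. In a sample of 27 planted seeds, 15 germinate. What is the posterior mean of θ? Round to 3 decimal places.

Observing 15 successes and 12 failures updates Beta(1, 1) by adding the success and failure counts to the two shape parameters: α = 1+15 = 16, β = 1+12 = 13.
Posterior mean = α/(α+β) = 16/29 = 0.552.

Posterior mean ≈ 0.552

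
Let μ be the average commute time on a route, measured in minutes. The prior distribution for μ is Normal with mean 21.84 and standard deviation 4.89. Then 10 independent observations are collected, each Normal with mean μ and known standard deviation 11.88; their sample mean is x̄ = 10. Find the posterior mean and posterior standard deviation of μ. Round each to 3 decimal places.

Prior precision 1/τ₀² = 1/4.89² = 0.0418198; data precision n/σ² = 10/11.88² = 0.0708544.
Posterior precision = 0.0418198 + 0.0708544 = 0.112674, giving posterior SD = 1/√0.112674 = 2.979.
Posterior mean = (0.0418198·21.84 + 0.0708544·10) / 0.112674 = 14.394.

Posterior mean ≈ 14.394; posterior SD ≈ 2.979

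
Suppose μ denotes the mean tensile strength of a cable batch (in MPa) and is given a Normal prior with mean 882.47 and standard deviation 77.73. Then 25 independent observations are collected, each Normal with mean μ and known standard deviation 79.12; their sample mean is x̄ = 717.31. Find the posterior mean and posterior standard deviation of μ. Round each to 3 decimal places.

Prior precision 1/τ₀² = 1/77.73² = 0.00016551; data precision n/σ² = 25/79.12² = 0.00399363.
Posterior precision = 0.00016551 + 0.00399363 = 0.00415914, giving posterior SD = 1/√0.00415914 = 15.506.
Posterior mean = (0.00016551·882.47 + 0.00399363·717.31) / 0.00415914 = 723.882.

Posterior mean ≈ 723.882; posterior SD ≈ 15.506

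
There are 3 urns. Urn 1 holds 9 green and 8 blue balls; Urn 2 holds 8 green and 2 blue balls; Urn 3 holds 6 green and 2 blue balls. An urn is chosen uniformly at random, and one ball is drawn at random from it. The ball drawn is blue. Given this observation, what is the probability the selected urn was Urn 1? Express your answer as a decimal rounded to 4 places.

Posterior probability ≈ 0.5112

P(blue|Urn 1) = 0.4706; P(blue|Urn 2) = 0.2; P(blue|Urn 3) = 0.25.
Prior × likelihood for each source: 0.333333·0.4706=0.1569, 0.333333·0.2=0.06667, 0.333333·0.25=0.08333. Summing gives P(blue) = 0.30686.
P(Urn 1 | blue) = 0.1569 / 0.30686 = 0.5112.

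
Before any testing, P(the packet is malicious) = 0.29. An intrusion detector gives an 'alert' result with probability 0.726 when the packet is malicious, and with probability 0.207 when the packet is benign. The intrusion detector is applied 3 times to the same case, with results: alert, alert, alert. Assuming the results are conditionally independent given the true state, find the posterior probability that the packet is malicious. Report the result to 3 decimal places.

Let H be the event that the packet is malicious; start with P(H) = 0.29. P('alert'|H) = 0.726, P('alert'|¬H) = 0.207.
Update on result 1 ('alert'): P(H) ← 0.726·0.2900 / (0.726·0.2900 + 0.207·0.7100) = 0.21054/0.35751 = 0.5889.
Update on result 2 ('alert'): P(H) ← 0.726·0.5889 / (0.726·0.5889 + 0.207·0.4111) = 0.42755/0.51264 = 0.8340.
Update on result 3 ('alert'): P(H) ← 0.726·0.8340 / (0.726·0.8340 + 0.207·0.1660) = 0.60549/0.63985 = 0.9463.

Posterior P(H) ≈ 0.946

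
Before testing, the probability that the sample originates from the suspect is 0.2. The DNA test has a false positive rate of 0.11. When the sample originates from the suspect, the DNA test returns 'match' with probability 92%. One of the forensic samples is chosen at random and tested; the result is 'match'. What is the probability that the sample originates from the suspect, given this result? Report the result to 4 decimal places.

Write H for 'the sample originates from the suspect'. Prior odds H:¬H = 0.2/0.8 = 0.25000. For the 'match' outcome, the likelihood ratio is 0.92/0.11 = 8.3636.
Posterior odds = 0.25000 × 8.3636 = 2.0909, so P(H|E) = 2.0909/(1+2.0909) = 0.6765.

P(H | E) ≈ 0.6765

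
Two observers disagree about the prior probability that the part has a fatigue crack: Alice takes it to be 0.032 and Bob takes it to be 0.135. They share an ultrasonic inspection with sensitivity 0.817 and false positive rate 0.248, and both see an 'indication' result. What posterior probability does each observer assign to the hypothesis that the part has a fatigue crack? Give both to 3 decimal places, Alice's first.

The likelihood ratio for an 'indication' result is 0.817/0.248 = 3.2944.
Alice: prior odds 0.032/0.968 = 0.033058; posterior odds 0.10890; posterior probability 0.098.
Bob: prior odds 0.135/0.865 = 0.15607; posterior odds 0.51415; posterior probability 0.340.

Alice: 0.098; Bob: 0.340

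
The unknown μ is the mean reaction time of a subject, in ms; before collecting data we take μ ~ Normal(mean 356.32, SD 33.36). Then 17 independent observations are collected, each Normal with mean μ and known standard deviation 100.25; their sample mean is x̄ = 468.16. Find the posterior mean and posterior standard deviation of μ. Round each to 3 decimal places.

Prior precision 1/τ₀² = 1/33.36² = 0.00089856; data precision n/σ² = 17/100.25² = 0.00169153.
Posterior precision = 0.00089856 + 0.00169153 = 0.00259009, giving posterior SD = 1/√0.00259009 = 19.649.
Posterior mean = (0.00089856·356.32 + 0.00169153·468.16) / 0.00259009 = 429.360.

Posterior mean ≈ 429.360; posterior SD ≈ 19.649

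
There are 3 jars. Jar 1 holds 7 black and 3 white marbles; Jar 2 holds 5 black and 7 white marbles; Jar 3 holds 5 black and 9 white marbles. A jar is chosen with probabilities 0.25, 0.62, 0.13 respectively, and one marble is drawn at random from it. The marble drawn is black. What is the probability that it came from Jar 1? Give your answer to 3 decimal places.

Posterior probability ≈ 0.365

P(black|Jar 1) = 0.7; P(black|Jar 2) = 0.4167; P(black|Jar 3) = 0.3571.
Prior × likelihood for each source: 0.25·0.7=0.1750, 0.62·0.4167=0.2583, 0.13·0.3571=0.04643. Summing gives P(black) = 0.47976.
P(Jar 1 | black) = 0.1750 / 0.47976 = 0.365.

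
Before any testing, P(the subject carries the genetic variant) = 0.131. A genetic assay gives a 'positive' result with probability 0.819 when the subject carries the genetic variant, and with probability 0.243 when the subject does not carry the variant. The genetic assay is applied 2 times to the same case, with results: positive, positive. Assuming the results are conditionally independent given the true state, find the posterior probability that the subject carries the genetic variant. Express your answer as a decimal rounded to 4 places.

With H the event that the subject carries the genetic variant, the joint likelihood of the observed sequence is P(data|H) = 0.819·0.819 = 0.67076 and P(data|¬H) = 0.243·0.243 = 0.059049.
Bayes: P(H|data) = 0.131·0.67076 / (0.131·0.67076 + 0.869·0.059049) = 0.087870/0.13918 = 0.6313.

Posterior P(H) ≈ 0.6313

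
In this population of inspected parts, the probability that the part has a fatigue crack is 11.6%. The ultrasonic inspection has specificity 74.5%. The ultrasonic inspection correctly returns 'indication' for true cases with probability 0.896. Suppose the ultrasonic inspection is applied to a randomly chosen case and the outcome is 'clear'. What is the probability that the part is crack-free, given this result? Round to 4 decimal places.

P(¬H | E) ≈ 0.9820

Let H be the event that the part has a fatigue crack. P(H) = 0.116, so P(¬H) = 0.884. With E the 'clear' result, P(E|H) = 0.104 and P(E|¬H) = 0.745.
P(E) = 0.104·0.116 + 0.745·0.884 = 0.012064 + 0.65858 = 0.67064.
By Bayes' theorem, P(H|E) = 0.012064 / 0.67064 = 0.0180. Hence P(¬H|E) = 1 − 0.0180 = 0.9820.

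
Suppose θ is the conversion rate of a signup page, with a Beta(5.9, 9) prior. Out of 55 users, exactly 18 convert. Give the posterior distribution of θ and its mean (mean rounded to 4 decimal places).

The binomial likelihood is conjugate to the Beta prior: with 18 successes and 37 failures, the posterior is Beta(5.9+18, 9+37) = Beta(23.9, 46).
Posterior mean = α/(α+β) = 23.9/69.9 = 0.3419.

Posterior: Beta(23.9, 46); mean ≈ 0.3419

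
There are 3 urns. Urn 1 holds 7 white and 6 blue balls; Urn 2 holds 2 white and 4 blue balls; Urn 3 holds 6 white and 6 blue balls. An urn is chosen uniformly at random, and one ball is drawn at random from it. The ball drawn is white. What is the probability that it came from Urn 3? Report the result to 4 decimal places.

Posterior probability ≈ 0.3645

Tabulate prior·likelihood by source: [1] prior 0.333333, lik 0.5385, product 0.1795; [2] prior 0.333333, lik 0.3333, product 0.1111; [3] prior 0.333333, lik 0.5, product 0.1667.
Normalizing constant = 0.45726; the posterior for Urn 3 is its product over the sum, 0.1667/0.45726 = 0.3645.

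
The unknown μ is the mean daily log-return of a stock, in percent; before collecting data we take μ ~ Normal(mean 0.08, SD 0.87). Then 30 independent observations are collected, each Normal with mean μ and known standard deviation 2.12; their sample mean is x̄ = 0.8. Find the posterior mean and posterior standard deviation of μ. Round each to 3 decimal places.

Posterior mean ≈ 0.681; posterior SD ≈ 0.354

Prior precision 1/τ₀² = 1/0.87² = 1.32118; data precision n/σ² = 30/2.12² = 6.67497.
Posterior precision = 1.32118 + 6.67497 = 7.99615, giving posterior SD = 1/√7.99615 = 0.354.
Posterior mean = (1.32118·0.08 + 6.67497·0.8) / 7.99615 = 0.681.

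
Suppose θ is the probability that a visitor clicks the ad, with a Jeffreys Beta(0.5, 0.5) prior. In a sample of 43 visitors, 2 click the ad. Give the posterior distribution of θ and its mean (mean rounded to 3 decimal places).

Posterior: Beta(2.5, 41.5); mean ≈ 0.057

Observing 2 successes and 41 failures updates Beta(0.5, 0.5) by adding the success and failure counts to the two shape parameters: α = 0.5+2 = 2.5, β = 0.5+41 = 41.5.
E[θ | data] = 2.5/(2.5+41.5) = 0.057.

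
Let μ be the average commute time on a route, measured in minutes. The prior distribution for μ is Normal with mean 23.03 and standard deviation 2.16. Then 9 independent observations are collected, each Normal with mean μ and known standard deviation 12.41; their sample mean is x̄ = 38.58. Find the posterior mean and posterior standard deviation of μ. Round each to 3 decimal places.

Prior precision 1/τ₀² = 1/2.16² = 0.214335; data precision n/σ² = 9/12.41² = 0.0584385.
Posterior precision = 0.214335 + 0.0584385 = 0.272773, giving posterior SD = 1/√0.272773 = 1.915.
Posterior mean = (0.214335·23.03 + 0.0584385·38.58) / 0.272773 = 26.361.

Posterior mean ≈ 26.361; posterior SD ≈ 1.915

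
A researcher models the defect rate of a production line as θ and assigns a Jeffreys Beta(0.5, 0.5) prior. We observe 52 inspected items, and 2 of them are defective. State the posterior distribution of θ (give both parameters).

Posterior: Beta(2.5, 50.5)

The binomial likelihood is conjugate to the Beta prior: with 2 successes and 50 failures, the posterior is Beta(0.5+2, 0.5+50) = Beta(2.5, 50.5).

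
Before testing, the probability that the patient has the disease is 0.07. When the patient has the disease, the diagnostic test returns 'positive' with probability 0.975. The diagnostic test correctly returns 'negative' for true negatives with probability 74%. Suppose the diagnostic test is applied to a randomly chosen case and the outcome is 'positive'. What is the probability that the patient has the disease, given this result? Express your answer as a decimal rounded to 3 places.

P(H | E) ≈ 0.220

Let H be the event that the patient has the disease. P(H) = 0.07, so P(¬H) = 0.93. With E the 'positive' result, P(E|H) = 0.975 and P(E|¬H) = 0.26.
P(E) = 0.975·0.07 + 0.26·0.93 = 0.068250 + 0.24180 = 0.31005.
By Bayes' theorem, P(H|E) = 0.068250 / 0.31005 = 0.220.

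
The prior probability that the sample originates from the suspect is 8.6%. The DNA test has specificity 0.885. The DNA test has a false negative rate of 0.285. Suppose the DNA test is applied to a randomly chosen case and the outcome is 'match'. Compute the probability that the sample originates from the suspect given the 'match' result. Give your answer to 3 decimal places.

Write H for 'the sample originates from the suspect'. Prior odds H:¬H = 0.086/0.914 = 0.094092. For the 'match' outcome, the likelihood ratio is 0.715/0.115 = 6.2174.
Posterior odds = 0.094092 × 6.2174 = 0.58501, so P(H|E) = 0.58501/(1+0.58501) = 0.369.

P(H | E) ≈ 0.369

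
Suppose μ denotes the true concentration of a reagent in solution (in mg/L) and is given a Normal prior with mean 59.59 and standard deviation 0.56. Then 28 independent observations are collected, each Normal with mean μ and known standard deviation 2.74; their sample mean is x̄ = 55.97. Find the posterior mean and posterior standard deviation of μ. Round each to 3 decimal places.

With known σ, the Normal prior is conjugate. Weight on the data is w = (n/σ²)/(n/σ² + 1/τ₀²) = 3.72955/(3.72955+3.18878) = 0.53908.
Posterior mean = w·x̄ + (1−w)·μ₀ = 0.53908·55.97 + 0.46092·59.59 = 57.639. Posterior variance = 1/(3.72955+3.18878) = 0.144544, so SD = 0.380.

Posterior mean ≈ 57.639; posterior SD ≈ 0.380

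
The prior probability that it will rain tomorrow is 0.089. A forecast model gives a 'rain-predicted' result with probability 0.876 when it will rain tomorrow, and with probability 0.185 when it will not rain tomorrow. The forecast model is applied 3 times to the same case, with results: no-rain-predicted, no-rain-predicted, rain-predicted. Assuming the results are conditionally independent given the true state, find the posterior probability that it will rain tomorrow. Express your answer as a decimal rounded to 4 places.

With H the event that it will rain tomorrow, the joint likelihood of the observed sequence is P(data|H) = 0.124·0.124·0.876 = 0.013469 and P(data|¬H) = 0.815·0.815·0.185 = 0.12288.
Bayes: P(H|data) = 0.089·0.013469 / (0.089·0.013469 + 0.911·0.12288) = 0.0011988/0.11314 = 0.0106.

Posterior P(H) ≈ 0.0106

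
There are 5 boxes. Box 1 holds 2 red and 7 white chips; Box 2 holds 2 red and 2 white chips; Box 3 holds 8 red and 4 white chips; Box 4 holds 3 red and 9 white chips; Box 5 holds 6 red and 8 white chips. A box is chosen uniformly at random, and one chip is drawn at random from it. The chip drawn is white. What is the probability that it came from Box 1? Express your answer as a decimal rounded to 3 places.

Posterior probability ≈ 0.265

P(white|Box 1) = 0.7778; P(white|Box 2) = 0.5; P(white|Box 3) = 0.3333; P(white|Box 4) = 0.75; P(white|Box 5) = 0.5714.
Prior × likelihood for each source: 0.2·0.7778=0.1556, 0.2·0.5=0.1000, 0.2·0.3333=0.06667, 0.2·0.75=0.1500, 0.2·0.5714=0.1143. Summing gives P(white) = 0.58651.
P(Box 1 | white) = 0.1556 / 0.58651 = 0.265.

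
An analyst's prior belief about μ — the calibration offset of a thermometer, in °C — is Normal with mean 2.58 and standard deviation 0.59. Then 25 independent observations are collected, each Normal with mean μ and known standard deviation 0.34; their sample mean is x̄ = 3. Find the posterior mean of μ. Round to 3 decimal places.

Posterior mean ≈ 2.994

With known σ, the Normal prior is conjugate. Weight on the data is w = (n/σ²)/(n/σ² + 1/τ₀²) = 216.263/(216.263+2.87274) = 0.98689.
Posterior mean = w·x̄ + (1−w)·μ₀ = 0.98689·3 + 0.013109·2.58 = 2.994.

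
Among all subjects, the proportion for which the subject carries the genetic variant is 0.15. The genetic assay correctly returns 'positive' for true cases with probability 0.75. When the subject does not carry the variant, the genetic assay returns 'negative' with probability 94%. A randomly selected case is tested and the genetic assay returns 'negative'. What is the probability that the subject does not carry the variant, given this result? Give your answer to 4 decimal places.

Write H for 'the subject carries the genetic variant'. Prior odds H:¬H = 0.15/0.85 = 0.17647. For the 'negative' outcome, the likelihood ratio is 0.25/0.94 = 0.26596.
Posterior odds = 0.17647 × 0.26596 = 0.046934, so P(H|E) = 0.046934/(1+0.046934) = 0.0448. Then P(¬H|E) = 1 − 0.0448 = 0.9552.

P(¬H | E) ≈ 0.9552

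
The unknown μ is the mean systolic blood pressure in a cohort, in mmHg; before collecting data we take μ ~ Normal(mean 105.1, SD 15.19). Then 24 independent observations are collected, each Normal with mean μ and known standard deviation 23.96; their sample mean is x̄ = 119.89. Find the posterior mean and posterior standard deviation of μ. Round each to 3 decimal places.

With known σ, the Normal prior is conjugate. Weight on the data is w = (n/σ²)/(n/σ² + 1/τ₀²) = 0.0418059/(0.0418059+0.00433396) = 0.90607.
Posterior mean = w·x̄ + (1−w)·μ₀ = 0.90607·119.89 + 0.093931·105.1 = 118.501. Posterior variance = 1/(0.0418059+0.00433396) = 21.6732, so SD = 4.655.

Posterior mean ≈ 118.501; posterior SD ≈ 4.655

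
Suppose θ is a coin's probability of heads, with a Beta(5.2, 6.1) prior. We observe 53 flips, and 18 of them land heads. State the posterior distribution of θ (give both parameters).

Observing 18 successes and 35 failures updates Beta(5.2, 6.1) by adding the success and failure counts to the two shape parameters: α = 5.2+18 = 23.2, β = 6.1+35 = 41.1.

Posterior: Beta(23.2, 41.1)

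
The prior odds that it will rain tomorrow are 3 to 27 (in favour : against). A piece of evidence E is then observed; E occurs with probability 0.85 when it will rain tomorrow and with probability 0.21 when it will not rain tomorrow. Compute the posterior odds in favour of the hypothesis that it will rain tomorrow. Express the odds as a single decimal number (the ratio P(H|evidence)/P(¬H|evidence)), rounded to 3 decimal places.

Posterior odds ≈ 0.450

Prior odds = 3/27 = 0.11111.
Likelihood ratio for E = 0.85/0.21 = 4.0476.
Posterior odds = prior odds × LR = 0.44974.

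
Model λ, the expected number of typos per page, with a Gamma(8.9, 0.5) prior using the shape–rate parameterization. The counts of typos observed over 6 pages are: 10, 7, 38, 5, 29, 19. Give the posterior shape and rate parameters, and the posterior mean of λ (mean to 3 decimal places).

Total count ∑xᵢ = 108 over n = 6 pages.
Gamma is conjugate to the Poisson likelihood: posterior is Gamma(shape = 8.9+108 = 116.9, rate = 0.5+6 = 6.5).
E[λ | data] = 116.9/6.5 = 17.985.

Posterior: Gamma(shape=116.9, rate=6.5); mean ≈ 17.985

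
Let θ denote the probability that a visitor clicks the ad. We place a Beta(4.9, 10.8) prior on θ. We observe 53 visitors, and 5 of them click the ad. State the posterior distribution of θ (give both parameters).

Posterior: Beta(9.9, 58.8)

Observing 5 successes and 48 failures updates Beta(4.9, 10.8) by adding the success and failure counts to the two shape parameters: α = 4.9+5 = 9.9, β = 10.8+48 = 58.8.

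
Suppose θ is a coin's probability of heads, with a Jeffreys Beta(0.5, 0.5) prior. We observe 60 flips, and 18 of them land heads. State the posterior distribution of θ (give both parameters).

The binomial likelihood is conjugate to the Beta prior: with 18 successes and 42 failures, the posterior is Beta(0.5+18, 0.5+42) = Beta(18.5, 42.5).

Posterior: Beta(18.5, 42.5)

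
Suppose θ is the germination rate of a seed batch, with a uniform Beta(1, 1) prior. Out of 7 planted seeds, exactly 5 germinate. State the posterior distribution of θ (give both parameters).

The binomial likelihood is conjugate to the Beta prior: with 5 successes and 2 failures, the posterior is Beta(1+5, 1+2) = Beta(6, 3).

Posterior: Beta(6, 3)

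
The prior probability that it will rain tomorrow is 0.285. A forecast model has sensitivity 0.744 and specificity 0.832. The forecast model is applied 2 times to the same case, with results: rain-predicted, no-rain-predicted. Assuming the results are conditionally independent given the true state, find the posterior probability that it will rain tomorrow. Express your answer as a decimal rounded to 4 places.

With H the event that it will rain tomorrow, the joint likelihood of the observed sequence is P(data|H) = 0.744·0.256 = 0.19046 and P(data|¬H) = 0.168·0.832 = 0.13978.
Bayes: P(H|data) = 0.285·0.19046 / (0.285·0.19046 + 0.715·0.13978) = 0.054282/0.15422 = 0.3520.

Posterior P(H) ≈ 0.3520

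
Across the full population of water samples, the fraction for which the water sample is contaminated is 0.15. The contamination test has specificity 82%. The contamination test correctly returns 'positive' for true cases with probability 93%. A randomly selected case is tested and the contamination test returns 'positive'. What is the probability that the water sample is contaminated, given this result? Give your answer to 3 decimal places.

Let H be the event that the water sample is contaminated. P(H) = 0.15, so P(¬H) = 0.85. With E the 'positive' result, P(E|H) = 0.93 and P(E|¬H) = 0.18.
P(E) = 0.93·0.15 + 0.18·0.85 = 0.13950 + 0.15300 = 0.29250.
By Bayes' theorem, P(H|E) = 0.13950 / 0.29250 = 0.477.

P(H | E) ≈ 0.477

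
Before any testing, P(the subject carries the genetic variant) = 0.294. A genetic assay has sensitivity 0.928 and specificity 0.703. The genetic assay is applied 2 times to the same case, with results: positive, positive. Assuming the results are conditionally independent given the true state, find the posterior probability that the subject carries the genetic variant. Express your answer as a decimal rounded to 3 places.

Posterior P(H) ≈ 0.803

Let H be the event that the subject carries the genetic variant; start with P(H) = 0.294. P('positive'|H) = 0.928, P('positive'|¬H) = 0.297.
Update on result 1 ('positive'): P(H) ← 0.928·0.2940 / (0.928·0.2940 + 0.297·0.7060) = 0.27283/0.48251 = 0.5654.
Update on result 2 ('positive'): P(H) ← 0.928·0.5654 / (0.928·0.5654 + 0.297·0.4346) = 0.52473/0.65379 = 0.8026.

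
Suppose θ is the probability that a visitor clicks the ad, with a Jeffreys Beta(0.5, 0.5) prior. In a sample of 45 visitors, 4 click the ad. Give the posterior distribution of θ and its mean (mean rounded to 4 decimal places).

Posterior: Beta(4.5, 41.5); mean ≈ 0.0978

Observing 4 successes and 41 failures updates Beta(0.5, 0.5) by adding the success and failure counts to the two shape parameters: α = 0.5+4 = 4.5, β = 0.5+41 = 41.5.
E[θ | data] = 4.5/(4.5+41.5) = 0.0978.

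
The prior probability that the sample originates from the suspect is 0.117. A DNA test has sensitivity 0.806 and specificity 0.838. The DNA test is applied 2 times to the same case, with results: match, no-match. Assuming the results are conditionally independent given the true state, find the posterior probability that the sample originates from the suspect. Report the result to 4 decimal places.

Let H be the event that the sample originates from the suspect; start with P(H) = 0.117. P('match'|H) = 0.806, P('match'|¬H) = 0.162.
Update on result 1 ('match'): P(H) ← 0.806·0.1170 / (0.806·0.1170 + 0.162·0.8830) = 0.094302/0.23735 = 0.3973.
Update on result 2 ('no-match'): P(H) ← 0.194·0.3973 / (0.194·0.3973 + 0.838·0.6027) = 0.077079/0.58213 = 0.1324.

Posterior P(H) ≈ 0.1324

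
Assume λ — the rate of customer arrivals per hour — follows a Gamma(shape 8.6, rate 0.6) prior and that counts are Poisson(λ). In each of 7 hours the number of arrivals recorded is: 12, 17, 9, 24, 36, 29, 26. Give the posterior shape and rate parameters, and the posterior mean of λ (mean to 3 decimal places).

Posterior: Gamma(shape=161.6, rate=7.6); mean ≈ 21.263

Total count ∑xᵢ = 153 over n = 7 hours.
Gamma is conjugate to the Poisson likelihood: posterior is Gamma(shape = 8.6+153 = 161.6, rate = 0.6+7 = 7.6).
E[λ | data] = 161.6/7.6 = 21.263.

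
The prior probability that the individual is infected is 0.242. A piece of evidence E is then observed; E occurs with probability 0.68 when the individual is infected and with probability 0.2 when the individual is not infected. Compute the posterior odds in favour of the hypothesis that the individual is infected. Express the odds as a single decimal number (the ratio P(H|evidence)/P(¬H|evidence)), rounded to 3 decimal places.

Posterior odds ≈ 1.085

Prior odds = 0.242/(1−0.242) = 0.31926.
Likelihood ratio for E = 0.68/0.2 = 3.4000.
Posterior odds = prior odds × LR = 1.0855.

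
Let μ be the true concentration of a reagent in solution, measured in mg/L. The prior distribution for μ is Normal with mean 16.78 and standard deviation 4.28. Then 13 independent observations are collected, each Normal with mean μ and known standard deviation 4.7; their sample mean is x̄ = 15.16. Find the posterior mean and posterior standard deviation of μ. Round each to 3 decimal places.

Posterior mean ≈ 15.298; posterior SD ≈ 1.247

With known σ, the Normal prior is conjugate. Weight on the data is w = (n/σ²)/(n/σ² + 1/τ₀²) = 0.588502/(0.588502+0.0545899) = 0.91511.
Posterior mean = w·x̄ + (1−w)·μ₀ = 0.91511·15.16 + 0.084887·16.78 = 15.298. Posterior variance = 1/(0.588502+0.0545899) = 1.55499, so SD = 1.247.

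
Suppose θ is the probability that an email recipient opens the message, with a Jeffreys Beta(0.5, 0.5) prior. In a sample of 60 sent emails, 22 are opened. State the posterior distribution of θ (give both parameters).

Observing 22 successes and 38 failures updates Beta(0.5, 0.5) by adding the success and failure counts to the two shape parameters: α = 0.5+22 = 22.5, β = 0.5+38 = 38.5.

Posterior: Beta(22.5, 38.5)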